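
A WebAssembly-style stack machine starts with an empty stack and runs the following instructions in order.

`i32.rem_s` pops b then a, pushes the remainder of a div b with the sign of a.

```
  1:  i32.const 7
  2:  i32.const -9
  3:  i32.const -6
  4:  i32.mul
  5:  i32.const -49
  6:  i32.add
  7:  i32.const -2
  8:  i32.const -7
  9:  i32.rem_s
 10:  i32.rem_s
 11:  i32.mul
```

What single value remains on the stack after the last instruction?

i32.const 7   → [7]
i32.const -9  → [7, -9]
i32.const -6  → [7, -9, -6]
i32.mul       → [7, 54]
i32.const -49 → [7, 54, -49]
i32.add       → [7, 5]
i32.const -2  → [7, 5, -2]
i32.const -7  → [7, 5, -2, -7]
i32.rem_s     → [7, 5, -2]
i32.rem_s     → [7, 1]
i32.mul       → [7]

7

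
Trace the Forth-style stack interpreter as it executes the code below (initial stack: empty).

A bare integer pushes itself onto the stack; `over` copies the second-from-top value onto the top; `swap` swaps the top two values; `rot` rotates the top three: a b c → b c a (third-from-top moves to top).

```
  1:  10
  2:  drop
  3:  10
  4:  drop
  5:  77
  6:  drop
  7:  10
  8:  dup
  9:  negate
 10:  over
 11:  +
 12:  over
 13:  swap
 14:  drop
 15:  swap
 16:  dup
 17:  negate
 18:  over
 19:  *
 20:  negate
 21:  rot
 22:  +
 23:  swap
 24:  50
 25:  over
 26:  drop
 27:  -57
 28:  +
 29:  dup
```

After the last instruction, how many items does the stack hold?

10     → 10
drop   → (empty)
10     → 10
drop   → (empty)
77     → 77
drop   → (empty)
10     → 10
dup    → 10 10
negate → 10 -10
over   → 10 -10 10
+      → 10 0
over   → 10 0 10
swap   → 10 10 0
drop   → 10 10
swap   → 10 10
dup    → 10 10 10
negate → 10 10 -10
over   → 10 10 -10 10
*      → 10 10 -100
negate → 10 10 100
rot    → 10 100 10
+      → 10 110
swap   → 110 10
50     → 110 10 50
over   → 110 10 50 10
drop   → 110 10 50
-57    → 110 10 50 -57
+      → 110 10 -7
dup    → 110 10 -7 -7

4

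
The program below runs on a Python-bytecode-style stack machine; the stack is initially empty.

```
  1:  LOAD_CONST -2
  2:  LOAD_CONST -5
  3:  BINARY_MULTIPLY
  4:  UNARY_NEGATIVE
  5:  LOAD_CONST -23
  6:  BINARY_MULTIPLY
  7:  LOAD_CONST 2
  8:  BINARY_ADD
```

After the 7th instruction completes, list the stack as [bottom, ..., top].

LOAD_CONST -2   -> -2
LOAD_CONST -5   -> -2 -5
BINARY_MULTIPLY -> 10
UNARY_NEGATIVE  -> -10
LOAD_CONST -23  -> -10 -23
BINARY_MULTIPLY -> 230
LOAD_CONST 2    -> 230 2

[230, 2]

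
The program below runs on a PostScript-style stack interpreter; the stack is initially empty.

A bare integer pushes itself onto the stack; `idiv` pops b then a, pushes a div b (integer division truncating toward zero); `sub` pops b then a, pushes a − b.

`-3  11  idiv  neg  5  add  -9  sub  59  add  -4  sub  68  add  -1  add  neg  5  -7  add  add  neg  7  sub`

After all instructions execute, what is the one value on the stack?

-3    [-3]
11    [-3, 11]
idiv  [0]
neg   [0]
5     [0, 5]
add   [5]
-9    [5, -9]
sub   [14]
59    [14, 59]
add   [73]
-4    [73, -4]
sub   [77]
68    [77, 68]
add   [145]
-1    [145, -1]
add   [144]
neg   [-144]
5     [-144, 5]
-7    [-144, 5, -7]
add   [-144, -2]
add   [-146]
neg   [146]
7     [146, 7]
sub   [139]

139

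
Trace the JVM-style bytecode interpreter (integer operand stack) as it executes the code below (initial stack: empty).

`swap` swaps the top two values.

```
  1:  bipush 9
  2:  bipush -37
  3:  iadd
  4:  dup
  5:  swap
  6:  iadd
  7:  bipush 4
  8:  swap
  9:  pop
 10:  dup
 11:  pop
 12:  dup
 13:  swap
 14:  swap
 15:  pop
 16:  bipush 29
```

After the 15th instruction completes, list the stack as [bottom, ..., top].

bipush 9   : 9
bipush -37 : 9 -37
iadd       : -28
dup        : -28 -28
swap       : -28 -28
iadd       : -56
bipush 4   : -56 4
swap       : 4 -56
pop        : 4
dup        : 4 4
pop        : 4
dup        : 4 4
swap       : 4 4
swap       : 4 4
pop        : 4

[4]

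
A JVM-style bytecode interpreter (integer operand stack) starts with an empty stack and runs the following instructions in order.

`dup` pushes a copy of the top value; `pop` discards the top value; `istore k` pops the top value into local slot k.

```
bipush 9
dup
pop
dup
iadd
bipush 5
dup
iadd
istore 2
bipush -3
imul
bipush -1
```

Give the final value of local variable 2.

bipush 9  → [9]
dup       → [9, 9]
pop       → [9]
dup       → [9, 9]
iadd      → [18]
bipush 5  → [18, 5]
dup       → [18, 5, 5]
iadd      → [18, 10]
istore 2  → [18]
bipush -3 → [18, -3]
imul      → [-54]
bipush -1 → [-54, -1]

10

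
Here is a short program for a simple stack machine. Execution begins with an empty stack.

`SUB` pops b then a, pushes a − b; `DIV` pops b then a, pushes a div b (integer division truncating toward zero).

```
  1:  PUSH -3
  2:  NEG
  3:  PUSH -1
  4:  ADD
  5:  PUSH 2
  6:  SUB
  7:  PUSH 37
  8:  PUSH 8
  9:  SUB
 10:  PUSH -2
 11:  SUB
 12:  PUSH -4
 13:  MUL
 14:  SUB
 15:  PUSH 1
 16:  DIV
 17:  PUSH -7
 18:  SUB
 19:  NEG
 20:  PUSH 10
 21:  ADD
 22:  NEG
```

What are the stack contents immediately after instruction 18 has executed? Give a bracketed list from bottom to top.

[131]

PUSH -3  -3
NEG      3
PUSH -1  3 -1
ADD      2
PUSH 2   2 2
SUB      0
PUSH 37  0 37
PUSH 8   0 37 8
SUB      0 29
PUSH -2  0 29 -2
SUB      0 31
PUSH -4  0 31 -4
MUL      0 -124
SUB      124
PUSH 1   124 1
DIV      124
PUSH -7  124 -7
SUB      131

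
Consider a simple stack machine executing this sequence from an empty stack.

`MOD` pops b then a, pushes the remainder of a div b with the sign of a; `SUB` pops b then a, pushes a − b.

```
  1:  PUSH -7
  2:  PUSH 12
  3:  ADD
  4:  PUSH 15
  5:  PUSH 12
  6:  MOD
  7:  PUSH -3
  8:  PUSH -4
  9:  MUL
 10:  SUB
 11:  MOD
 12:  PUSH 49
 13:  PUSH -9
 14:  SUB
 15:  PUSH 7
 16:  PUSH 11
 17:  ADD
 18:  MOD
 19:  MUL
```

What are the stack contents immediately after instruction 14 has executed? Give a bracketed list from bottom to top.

PUSH -7 → -7
PUSH 12 → -7 12
ADD     → 5
PUSH 15 → 5 15
PUSH 12 → 5 15 12
MOD     → 5 3
PUSH -3 → 5 3 -3
PUSH -4 → 5 3 -3 -4
MUL     → 5 3 12
SUB     → 5 -9
MOD     → 5
PUSH 49 → 5 49
PUSH -9 → 5 49 -9
SUB     → 5 58

[5, 58]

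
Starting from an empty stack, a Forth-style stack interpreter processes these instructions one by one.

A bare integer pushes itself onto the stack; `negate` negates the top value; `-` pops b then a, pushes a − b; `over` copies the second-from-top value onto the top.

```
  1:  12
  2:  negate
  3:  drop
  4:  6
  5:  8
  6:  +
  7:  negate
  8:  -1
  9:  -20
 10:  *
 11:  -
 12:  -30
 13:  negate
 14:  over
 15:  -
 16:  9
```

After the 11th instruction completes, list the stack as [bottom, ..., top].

[-34]

12      12
negate  -12
drop    (empty)
6       6
8       6 8
+       14
negate  -14
-1      -14 -1
-20     -14 -1 -20
*       -14 20
-       -34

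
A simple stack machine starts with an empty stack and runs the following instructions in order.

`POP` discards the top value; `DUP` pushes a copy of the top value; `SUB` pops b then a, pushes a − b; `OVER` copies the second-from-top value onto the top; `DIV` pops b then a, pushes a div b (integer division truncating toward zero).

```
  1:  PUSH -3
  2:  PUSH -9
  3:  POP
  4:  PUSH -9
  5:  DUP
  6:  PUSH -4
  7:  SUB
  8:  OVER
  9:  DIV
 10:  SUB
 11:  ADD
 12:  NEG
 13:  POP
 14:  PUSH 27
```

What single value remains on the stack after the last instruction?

27

PUSH -3 → -3
PUSH -9 → -3 -9
POP     → -3
PUSH -9 → -3 -9
DUP     → -3 -9 -9
PUSH -4 → -3 -9 -9 -4
SUB     → -3 -9 -5
OVER    → -3 -9 -5 -9
DIV     → -3 -9 0
SUB     → -3 -9
ADD     → -12
NEG     → 12
POP     → (empty)
PUSH 27 → 27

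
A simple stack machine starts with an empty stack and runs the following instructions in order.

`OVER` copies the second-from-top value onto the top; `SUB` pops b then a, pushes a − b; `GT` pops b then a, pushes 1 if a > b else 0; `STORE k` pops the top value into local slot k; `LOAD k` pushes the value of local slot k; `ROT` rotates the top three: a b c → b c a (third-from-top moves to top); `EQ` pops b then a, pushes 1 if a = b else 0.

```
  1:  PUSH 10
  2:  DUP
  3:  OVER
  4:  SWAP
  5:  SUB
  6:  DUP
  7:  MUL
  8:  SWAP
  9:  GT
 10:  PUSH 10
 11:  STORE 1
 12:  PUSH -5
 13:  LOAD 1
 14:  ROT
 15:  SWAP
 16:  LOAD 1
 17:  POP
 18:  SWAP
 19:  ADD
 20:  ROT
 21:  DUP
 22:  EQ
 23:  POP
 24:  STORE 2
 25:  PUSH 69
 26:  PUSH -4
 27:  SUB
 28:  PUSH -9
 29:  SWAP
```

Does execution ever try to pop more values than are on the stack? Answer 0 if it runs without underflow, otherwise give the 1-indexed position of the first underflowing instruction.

PUSH 10 : 10
DUP     : 10 10
OVER    : 10 10 10
SWAP    : 10 10 10
SUB     : 10 0
DUP     : 10 0 0
MUL     : 10 0
SWAP    : 0 10
GT      : 0
PUSH 10 : 0 10
STORE 1 : 0
PUSH -5 : 0 -5
LOAD 1  : 0 -5 10
ROT     : -5 10 0
SWAP    : -5 0 10
LOAD 1  : -5 0 10 10
POP     : -5 0 10
SWAP    : -5 10 0
ADD     : -5 10
ROT  — needs 3 operands, stack has 2 → underflow

20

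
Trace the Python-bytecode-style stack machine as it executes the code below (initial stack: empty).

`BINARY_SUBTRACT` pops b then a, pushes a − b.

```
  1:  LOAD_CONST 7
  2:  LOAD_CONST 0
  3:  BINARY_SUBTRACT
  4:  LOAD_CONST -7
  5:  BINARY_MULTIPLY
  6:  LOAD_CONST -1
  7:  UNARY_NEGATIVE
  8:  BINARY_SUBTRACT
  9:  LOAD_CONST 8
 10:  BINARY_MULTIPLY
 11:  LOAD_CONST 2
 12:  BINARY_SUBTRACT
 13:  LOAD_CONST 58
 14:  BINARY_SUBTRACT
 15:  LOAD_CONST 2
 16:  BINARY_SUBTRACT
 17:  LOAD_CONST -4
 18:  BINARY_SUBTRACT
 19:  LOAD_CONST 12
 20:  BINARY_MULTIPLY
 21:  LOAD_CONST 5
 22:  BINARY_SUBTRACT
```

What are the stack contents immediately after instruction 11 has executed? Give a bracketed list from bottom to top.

LOAD_CONST 7    → [7]
LOAD_CONST 0    → [7, 0]
BINARY_SUBTRACT → [7]
LOAD_CONST -7   → [7, -7]
BINARY_MULTIPLY → [-49]
LOAD_CONST -1   → [-49, -1]
UNARY_NEGATIVE  → [-49, 1]
BINARY_SUBTRACT → [-50]
LOAD_CONST 8    → [-50, 8]
BINARY_MULTIPLY → [-400]
LOAD_CONST 2    → [-400, 2]

[-400, 2]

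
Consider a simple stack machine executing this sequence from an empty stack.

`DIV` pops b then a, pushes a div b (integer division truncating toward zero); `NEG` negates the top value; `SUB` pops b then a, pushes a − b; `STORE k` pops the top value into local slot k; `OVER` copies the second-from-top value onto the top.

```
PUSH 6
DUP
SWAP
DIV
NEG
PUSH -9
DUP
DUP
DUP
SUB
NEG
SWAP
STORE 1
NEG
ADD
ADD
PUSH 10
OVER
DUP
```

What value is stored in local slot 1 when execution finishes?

-9

PUSH 6  : [6]
DUP     : [6, 6]
SWAP    : [6, 6]
DIV     : [1]
NEG     : [-1]
PUSH -9 : [-1, -9]
DUP     : [-1, -9, -9]
DUP     : [-1, -9, -9, -9]
DUP     : [-1, -9, -9, -9, -9]
SUB     : [-1, -9, -9, 0]
NEG     : [-1, -9, -9, 0]
SWAP    : [-1, -9, 0, -9]
STORE 1 : [-1, -9, 0]
NEG     : [-1, -9, 0]
ADD     : [-1, -9]
ADD     : [-10]
PUSH 10 : [-10, 10]
OVER    : [-10, 10, -10]
DUP     : [-10, 10, -10, -10]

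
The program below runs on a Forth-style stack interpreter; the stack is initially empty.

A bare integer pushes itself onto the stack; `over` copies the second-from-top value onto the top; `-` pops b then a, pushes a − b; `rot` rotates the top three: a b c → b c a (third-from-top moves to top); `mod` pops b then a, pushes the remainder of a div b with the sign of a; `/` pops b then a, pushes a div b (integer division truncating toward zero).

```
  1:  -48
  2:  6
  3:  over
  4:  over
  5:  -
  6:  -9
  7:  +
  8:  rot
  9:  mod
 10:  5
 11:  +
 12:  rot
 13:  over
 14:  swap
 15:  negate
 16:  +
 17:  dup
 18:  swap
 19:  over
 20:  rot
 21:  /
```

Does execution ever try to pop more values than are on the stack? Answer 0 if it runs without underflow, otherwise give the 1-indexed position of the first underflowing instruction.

-48   [-48]
6     [-48, 6]
over  [-48, 6, -48]
over  [-48, 6, -48, 6]
-     [-48, 6, -54]
-9    [-48, 6, -54, -9]
+     [-48, 6, -63]
rot   [6, -63, -48]
mod   [6, -15]
5     [6, -15, 5]
+     [6, -10]
rot  — needs 3 operands, stack has 2 → underflow

12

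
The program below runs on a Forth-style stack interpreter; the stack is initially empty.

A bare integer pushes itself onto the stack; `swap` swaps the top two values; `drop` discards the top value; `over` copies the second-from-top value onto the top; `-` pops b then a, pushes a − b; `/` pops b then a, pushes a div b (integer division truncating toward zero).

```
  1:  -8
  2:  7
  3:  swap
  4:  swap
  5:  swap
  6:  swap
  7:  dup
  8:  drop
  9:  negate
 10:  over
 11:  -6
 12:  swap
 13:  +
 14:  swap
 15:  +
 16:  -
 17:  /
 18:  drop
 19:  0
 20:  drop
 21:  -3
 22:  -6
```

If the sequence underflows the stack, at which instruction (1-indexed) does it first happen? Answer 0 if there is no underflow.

17

-8     → [-8]
7      → [-8, 7]
swap   → [7, -8]
swap   → [-8, 7]
swap   → [7, -8]
swap   → [-8, 7]
dup    → [-8, 7, 7]
drop   → [-8, 7]
negate → [-8, -7]
over   → [-8, -7, -8]
-6     → [-8, -7, -8, -6]
swap   → [-8, -7, -6, -8]
+      → [-8, -7, -14]
swap   → [-8, -14, -7]
+      → [-8, -21]
-      → [13]
/  — needs 2 operands, stack has 1 → underflow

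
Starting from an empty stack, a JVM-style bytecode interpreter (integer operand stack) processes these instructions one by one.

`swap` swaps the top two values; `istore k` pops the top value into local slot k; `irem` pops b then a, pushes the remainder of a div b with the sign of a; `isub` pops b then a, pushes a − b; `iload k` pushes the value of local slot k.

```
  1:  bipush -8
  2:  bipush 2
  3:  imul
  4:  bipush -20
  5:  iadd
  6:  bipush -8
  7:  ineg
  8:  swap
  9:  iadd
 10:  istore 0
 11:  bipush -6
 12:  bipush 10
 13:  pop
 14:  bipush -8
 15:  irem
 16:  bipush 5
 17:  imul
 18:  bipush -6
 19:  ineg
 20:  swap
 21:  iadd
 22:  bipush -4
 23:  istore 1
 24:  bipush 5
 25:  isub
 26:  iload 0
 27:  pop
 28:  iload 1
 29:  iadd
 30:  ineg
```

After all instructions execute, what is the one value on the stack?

33

bipush -8  : [-8]
bipush 2   : [-8, 2]
imul       : [-16]
bipush -20 : [-16, -20]
iadd       : [-36]
bipush -8  : [-36, -8]
ineg       : [-36, 8]
swap       : [8, -36]
iadd       : [-28]
istore 0   : []
bipush -6  : [-6]
bipush 10  : [-6, 10]
pop        : [-6]
bipush -8  : [-6, -8]
irem       : [-6]
bipush 5   : [-6, 5]
imul       : [-30]
bipush -6  : [-30, -6]
ineg       : [-30, 6]
swap       : [6, -30]
iadd       : [-24]
bipush -4  : [-24, -4]
istore 1   : [-24]
bipush 5   : [-24, 5]
isub       : [-29]
iload 0    : [-29, -28]
pop        : [-29]
iload 1    : [-29, -4]
iadd       : [-33]
ineg       : [33]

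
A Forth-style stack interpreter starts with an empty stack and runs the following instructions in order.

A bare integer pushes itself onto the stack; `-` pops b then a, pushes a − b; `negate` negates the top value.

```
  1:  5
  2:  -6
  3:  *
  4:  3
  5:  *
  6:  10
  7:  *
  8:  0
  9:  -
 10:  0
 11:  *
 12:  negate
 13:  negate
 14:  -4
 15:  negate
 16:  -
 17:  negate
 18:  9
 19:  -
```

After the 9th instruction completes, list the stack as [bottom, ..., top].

[-900]

5  -> 5
-6 -> 5 -6
*  -> -30
3  -> -30 3
*  -> -90
10 -> -90 10
*  -> -900
0  -> -900 0
-  -> -900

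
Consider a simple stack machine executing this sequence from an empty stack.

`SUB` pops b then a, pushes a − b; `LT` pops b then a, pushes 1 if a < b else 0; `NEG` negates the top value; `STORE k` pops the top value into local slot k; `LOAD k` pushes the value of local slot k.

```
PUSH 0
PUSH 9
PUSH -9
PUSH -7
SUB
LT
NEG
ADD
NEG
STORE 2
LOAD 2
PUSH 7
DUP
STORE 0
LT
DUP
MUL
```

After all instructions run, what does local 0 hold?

7

PUSH 0  : [0]
PUSH 9  : [0, 9]
PUSH -9 : [0, 9, -9]
PUSH -7 : [0, 9, -9, -7]
SUB     : [0, 9, -2]
LT      : [0, 0]
NEG     : [0, 0]
ADD     : [0]
NEG     : [0]
STORE 2 : []
LOAD 2  : [0]
PUSH 7  : [0, 7]
DUP     : [0, 7, 7]
STORE 0 : [0, 7]
LT      : [1]
DUP     : [1, 1]
MUL     : [1]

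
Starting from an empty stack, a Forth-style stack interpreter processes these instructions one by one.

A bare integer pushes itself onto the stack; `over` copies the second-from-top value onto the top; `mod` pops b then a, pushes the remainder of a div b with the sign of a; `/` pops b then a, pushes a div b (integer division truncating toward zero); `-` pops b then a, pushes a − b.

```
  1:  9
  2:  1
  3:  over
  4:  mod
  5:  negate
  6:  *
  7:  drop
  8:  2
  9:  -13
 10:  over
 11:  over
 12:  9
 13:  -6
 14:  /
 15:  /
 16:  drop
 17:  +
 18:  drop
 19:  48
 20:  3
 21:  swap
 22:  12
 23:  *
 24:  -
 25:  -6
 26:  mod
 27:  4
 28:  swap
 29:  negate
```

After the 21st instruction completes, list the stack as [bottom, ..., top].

9      : [9]
1      : [9, 1]
over   : [9, 1, 9]
mod    : [9, 1]
negate : [9, -1]
*      : [-9]
drop   : []
2      : [2]
-13    : [2, -13]
over   : [2, -13, 2]
over   : [2, -13, 2, -13]
9      : [2, -13, 2, -13, 9]
-6     : [2, -13, 2, -13, 9, -6]
/      : [2, -13, 2, -13, -1]
/      : [2, -13, 2, 13]
drop   : [2, -13, 2]
+      : [2, -11]
drop   : [2]
48     : [2, 48]
3      : [2, 48, 3]
swap   : [2, 3, 48]

[2, 3, 48]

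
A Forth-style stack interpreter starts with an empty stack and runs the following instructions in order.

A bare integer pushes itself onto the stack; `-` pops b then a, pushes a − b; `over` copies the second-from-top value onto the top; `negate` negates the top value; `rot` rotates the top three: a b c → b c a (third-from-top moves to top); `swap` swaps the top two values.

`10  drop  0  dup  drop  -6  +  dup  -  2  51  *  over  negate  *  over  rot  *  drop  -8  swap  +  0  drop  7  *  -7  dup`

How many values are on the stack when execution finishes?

10      10
drop    (empty)
0       0
dup     0 0
drop    0
-6      0 -6
+       -6
dup     -6 -6
-       0
2       0 2
51      0 2 51
*       0 102
over    0 102 0
negate  0 102 0
*       0 0
over    0 0 0
rot     0 0 0
*       0 0
drop    0
-8      0 -8
swap    -8 0
+       -8
0       -8 0
drop    -8
7       -8 7
*       -56
-7      -56 -7
dup     -56 -7 -7

3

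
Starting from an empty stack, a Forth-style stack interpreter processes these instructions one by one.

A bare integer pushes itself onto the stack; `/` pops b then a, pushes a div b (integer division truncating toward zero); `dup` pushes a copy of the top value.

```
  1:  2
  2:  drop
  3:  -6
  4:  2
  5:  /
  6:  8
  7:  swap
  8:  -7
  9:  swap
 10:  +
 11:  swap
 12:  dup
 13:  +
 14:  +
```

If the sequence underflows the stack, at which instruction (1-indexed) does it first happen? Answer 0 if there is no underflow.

0

2    -> 2
drop -> (empty)
-6   -> -6
2    -> -6 2
/    -> -3
8    -> -3 8
swap -> 8 -3
-7   -> 8 -3 -7
swap -> 8 -7 -3
+    -> 8 -10
swap -> -10 8
dup  -> -10 8 8
+    -> -10 16
+    -> 6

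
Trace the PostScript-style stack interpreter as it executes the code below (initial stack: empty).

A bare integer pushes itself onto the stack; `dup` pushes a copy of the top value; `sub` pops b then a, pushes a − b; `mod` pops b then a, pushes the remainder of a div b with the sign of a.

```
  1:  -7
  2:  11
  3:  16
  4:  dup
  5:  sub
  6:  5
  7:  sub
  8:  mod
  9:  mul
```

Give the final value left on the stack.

-7   [-7]
11   [-7, 11]
16   [-7, 11, 16]
dup  [-7, 11, 16, 16]
sub  [-7, 11, 0]
5    [-7, 11, 0, 5]
sub  [-7, 11, -5]
mod  [-7, 1]
mul  [-7]

-7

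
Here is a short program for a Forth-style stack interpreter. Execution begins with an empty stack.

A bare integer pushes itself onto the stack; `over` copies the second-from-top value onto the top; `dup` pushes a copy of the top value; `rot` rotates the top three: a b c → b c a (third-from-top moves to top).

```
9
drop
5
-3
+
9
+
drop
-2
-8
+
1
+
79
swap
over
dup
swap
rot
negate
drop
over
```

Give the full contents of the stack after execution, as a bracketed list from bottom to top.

9       9
drop    (empty)
5       5
-3      5 -3
+       2
9       2 9
+       11
drop    (empty)
-2      -2
-8      -2 -8
+       -10
1       -10 1
+       -9
79      -9 79
swap    79 -9
over    79 -9 79
dup     79 -9 79 79
swap    79 -9 79 79
rot     79 79 79 -9
negate  79 79 79 9
drop    79 79 79
over    79 79 79 79

[79, 79, 79, 79]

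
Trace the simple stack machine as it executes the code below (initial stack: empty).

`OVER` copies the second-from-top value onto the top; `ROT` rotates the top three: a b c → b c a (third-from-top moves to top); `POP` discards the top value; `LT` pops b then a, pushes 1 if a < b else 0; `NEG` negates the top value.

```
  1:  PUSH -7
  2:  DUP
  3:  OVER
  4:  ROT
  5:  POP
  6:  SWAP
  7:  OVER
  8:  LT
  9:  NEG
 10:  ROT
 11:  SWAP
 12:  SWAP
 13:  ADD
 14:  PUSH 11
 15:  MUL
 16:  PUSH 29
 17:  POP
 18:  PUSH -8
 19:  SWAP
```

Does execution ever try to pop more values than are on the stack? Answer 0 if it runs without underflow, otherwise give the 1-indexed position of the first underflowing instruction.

PUSH -7  -7
DUP      -7 -7
OVER     -7 -7 -7
ROT      -7 -7 -7
POP      -7 -7
SWAP     -7 -7
OVER     -7 -7 -7
LT       -7 0
NEG      -7 0
ROT  — needs 3 operands, stack has 2 → underflow

10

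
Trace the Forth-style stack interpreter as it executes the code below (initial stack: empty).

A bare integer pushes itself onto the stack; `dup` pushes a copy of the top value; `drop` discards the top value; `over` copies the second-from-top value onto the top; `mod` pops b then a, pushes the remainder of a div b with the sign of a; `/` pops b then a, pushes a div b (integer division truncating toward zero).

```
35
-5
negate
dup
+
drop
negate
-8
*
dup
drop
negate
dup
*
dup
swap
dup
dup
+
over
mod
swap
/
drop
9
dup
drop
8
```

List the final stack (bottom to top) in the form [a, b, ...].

35     → 35
-5     → 35 -5
negate → 35 5
dup    → 35 5 5
+      → 35 10
drop   → 35
negate → -35
-8     → -35 -8
*      → 280
dup    → 280 280
drop   → 280
negate → -280
dup    → -280 -280
*      → 78400
dup    → 78400 78400
swap   → 78400 78400
dup    → 78400 78400 78400
dup    → 78400 78400 78400 78400
+      → 78400 78400 156800
over   → 78400 78400 156800 78400
mod    → 78400 78400 0
swap   → 78400 0 78400
/      → 78400 0
drop   → 78400
9      → 78400 9
dup    → 78400 9 9
drop   → 78400 9
8      → 78400 9 8

[78400, 9, 8]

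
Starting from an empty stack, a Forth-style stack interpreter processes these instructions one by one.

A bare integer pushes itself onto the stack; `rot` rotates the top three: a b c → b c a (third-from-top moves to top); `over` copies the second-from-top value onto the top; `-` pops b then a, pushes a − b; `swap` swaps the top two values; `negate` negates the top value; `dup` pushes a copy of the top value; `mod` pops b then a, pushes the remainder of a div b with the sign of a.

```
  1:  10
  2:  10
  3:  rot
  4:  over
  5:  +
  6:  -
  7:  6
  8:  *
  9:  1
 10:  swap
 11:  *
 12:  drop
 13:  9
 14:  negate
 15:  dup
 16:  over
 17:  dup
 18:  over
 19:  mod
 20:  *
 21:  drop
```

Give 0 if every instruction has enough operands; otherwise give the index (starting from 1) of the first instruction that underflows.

10 -> 10
10 -> 10 10
rot  — needs 3 operands, stack has 2 → underflow

3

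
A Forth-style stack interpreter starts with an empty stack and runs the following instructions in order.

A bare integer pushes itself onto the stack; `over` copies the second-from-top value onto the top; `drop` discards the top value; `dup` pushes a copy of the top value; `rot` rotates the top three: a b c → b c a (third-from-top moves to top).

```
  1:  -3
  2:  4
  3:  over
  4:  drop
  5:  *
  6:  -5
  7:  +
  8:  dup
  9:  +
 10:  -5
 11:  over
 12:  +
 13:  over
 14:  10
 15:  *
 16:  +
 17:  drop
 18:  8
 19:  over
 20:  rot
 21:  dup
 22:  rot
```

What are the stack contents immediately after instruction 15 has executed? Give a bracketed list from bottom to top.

-3   : -3
4    : -3 4
over : -3 4 -3
drop : -3 4
*    : -12
-5   : -12 -5
+    : -17
dup  : -17 -17
+    : -34
-5   : -34 -5
over : -34 -5 -34
+    : -34 -39
over : -34 -39 -34
10   : -34 -39 -34 10
*    : -34 -39 -340

[-34, -39, -340]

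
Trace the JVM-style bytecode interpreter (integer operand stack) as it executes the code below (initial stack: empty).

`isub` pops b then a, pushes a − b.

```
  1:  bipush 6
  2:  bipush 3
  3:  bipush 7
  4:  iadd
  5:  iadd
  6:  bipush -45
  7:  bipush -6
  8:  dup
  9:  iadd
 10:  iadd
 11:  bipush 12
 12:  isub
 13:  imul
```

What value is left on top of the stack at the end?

-1104

bipush 6   : 6
bipush 3   : 6 3
bipush 7   : 6 3 7
iadd       : 6 10
iadd       : 16
bipush -45 : 16 -45
bipush -6  : 16 -45 -6
dup        : 16 -45 -6 -6
iadd       : 16 -45 -12
iadd       : 16 -57
bipush 12  : 16 -57 12
isub       : 16 -69
imul       : -1104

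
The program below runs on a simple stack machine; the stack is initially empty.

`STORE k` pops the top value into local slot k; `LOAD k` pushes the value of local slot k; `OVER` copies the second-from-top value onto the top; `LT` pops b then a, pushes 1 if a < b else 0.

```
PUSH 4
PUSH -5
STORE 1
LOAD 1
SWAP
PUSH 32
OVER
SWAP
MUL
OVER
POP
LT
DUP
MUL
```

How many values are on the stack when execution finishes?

2

PUSH 4  -> 4
PUSH -5 -> 4 -5
STORE 1 -> 4
LOAD 1  -> 4 -5
SWAP    -> -5 4
PUSH 32 -> -5 4 32
OVER    -> -5 4 32 4
SWAP    -> -5 4 4 32
MUL     -> -5 4 128
OVER    -> -5 4 128 4
POP     -> -5 4 128
LT      -> -5 1
DUP     -> -5 1 1
MUL     -> -5 1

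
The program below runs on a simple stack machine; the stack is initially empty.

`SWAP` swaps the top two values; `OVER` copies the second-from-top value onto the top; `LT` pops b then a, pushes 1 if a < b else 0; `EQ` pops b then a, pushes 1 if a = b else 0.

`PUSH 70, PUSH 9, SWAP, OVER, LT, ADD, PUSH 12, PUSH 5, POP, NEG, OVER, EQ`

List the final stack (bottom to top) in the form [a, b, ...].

[9, 0]

PUSH 70 → 70
PUSH 9  → 70 9
SWAP    → 9 70
OVER    → 9 70 9
LT      → 9 0
ADD     → 9
PUSH 12 → 9 12
PUSH 5  → 9 12 5
POP     → 9 12
NEG     → 9 -12
OVER    → 9 -12 9
EQ      → 9 0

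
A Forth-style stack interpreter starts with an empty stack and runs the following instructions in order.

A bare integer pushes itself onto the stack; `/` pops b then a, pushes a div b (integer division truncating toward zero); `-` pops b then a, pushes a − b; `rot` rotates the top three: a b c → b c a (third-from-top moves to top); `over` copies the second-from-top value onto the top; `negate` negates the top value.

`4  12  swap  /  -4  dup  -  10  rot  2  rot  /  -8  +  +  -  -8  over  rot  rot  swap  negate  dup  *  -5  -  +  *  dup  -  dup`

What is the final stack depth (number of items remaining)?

4       [4]
12      [4, 12]
swap    [12, 4]
/       [3]
-4      [3, -4]
dup     [3, -4, -4]
-       [3, 0]
10      [3, 0, 10]
rot     [0, 10, 3]
2       [0, 10, 3, 2]
rot     [0, 3, 2, 10]
/       [0, 3, 0]
-8      [0, 3, 0, -8]
+       [0, 3, -8]
+       [0, -5]
-       [5]
-8      [5, -8]
over    [5, -8, 5]
rot     [-8, 5, 5]
rot     [5, 5, -8]
swap    [5, -8, 5]
negate  [5, -8, -5]
dup     [5, -8, -5, -5]
*       [5, -8, 25]
-5      [5, -8, 25, -5]
-       [5, -8, 30]
+       [5, 22]
*       [110]
dup     [110, 110]
-       [0]
dup     [0, 0]

2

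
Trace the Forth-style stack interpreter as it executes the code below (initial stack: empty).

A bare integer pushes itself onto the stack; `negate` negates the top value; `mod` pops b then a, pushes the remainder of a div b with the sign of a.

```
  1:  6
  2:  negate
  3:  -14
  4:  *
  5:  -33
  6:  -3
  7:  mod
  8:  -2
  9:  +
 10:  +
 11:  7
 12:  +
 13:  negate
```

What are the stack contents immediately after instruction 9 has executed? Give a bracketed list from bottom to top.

6      → [6]
negate → [-6]
-14    → [-6, -14]
*      → [84]
-33    → [84, -33]
-3     → [84, -33, -3]
mod    → [84, 0]
-2     → [84, 0, -2]
+      → [84, -2]

[84, -2]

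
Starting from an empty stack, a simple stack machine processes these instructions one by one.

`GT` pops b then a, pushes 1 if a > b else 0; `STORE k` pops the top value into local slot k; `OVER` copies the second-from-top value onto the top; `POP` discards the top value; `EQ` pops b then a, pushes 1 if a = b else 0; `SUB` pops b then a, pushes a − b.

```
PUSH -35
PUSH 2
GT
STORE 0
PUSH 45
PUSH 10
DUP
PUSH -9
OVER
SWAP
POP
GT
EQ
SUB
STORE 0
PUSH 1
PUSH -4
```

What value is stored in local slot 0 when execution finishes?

45

PUSH -35 -> [-35]
PUSH 2   -> [-35, 2]
GT       -> [0]
STORE 0  -> []
PUSH 45  -> [45]
PUSH 10  -> [45, 10]
DUP      -> [45, 10, 10]
PUSH -9  -> [45, 10, 10, -9]
OVER     -> [45, 10, 10, -9, 10]
SWAP     -> [45, 10, 10, 10, -9]
POP      -> [45, 10, 10, 10]
GT       -> [45, 10, 0]
EQ       -> [45, 0]
SUB      -> [45]
STORE 0  -> []
PUSH 1   -> [1]
PUSH -4  -> [1, -4]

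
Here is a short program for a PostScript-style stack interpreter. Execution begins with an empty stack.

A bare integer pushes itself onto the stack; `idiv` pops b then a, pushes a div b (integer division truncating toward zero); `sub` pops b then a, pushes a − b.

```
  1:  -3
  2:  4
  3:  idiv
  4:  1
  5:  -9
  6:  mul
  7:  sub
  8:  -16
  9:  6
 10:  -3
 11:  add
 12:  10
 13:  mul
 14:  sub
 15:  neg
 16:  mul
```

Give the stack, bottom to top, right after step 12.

-3   → [-3]
4    → [-3, 4]
idiv → [0]
1    → [0, 1]
-9   → [0, 1, -9]
mul  → [0, -9]
sub  → [9]
-16  → [9, -16]
6    → [9, -16, 6]
-3   → [9, -16, 6, -3]
add  → [9, -16, 3]
10   → [9, -16, 3, 10]

[9, -16, 3, 10]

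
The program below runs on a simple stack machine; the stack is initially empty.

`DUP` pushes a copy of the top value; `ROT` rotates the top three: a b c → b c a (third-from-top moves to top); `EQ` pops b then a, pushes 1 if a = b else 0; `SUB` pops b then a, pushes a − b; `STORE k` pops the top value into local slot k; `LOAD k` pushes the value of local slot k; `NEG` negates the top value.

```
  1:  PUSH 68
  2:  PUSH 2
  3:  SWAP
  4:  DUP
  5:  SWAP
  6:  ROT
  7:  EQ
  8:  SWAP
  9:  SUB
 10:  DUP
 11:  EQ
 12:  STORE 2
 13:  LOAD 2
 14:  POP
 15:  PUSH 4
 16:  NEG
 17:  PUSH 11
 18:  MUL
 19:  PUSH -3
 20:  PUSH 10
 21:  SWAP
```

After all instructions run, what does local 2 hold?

1

PUSH 68  68
PUSH 2   68 2
SWAP     2 68
DUP      2 68 68
SWAP     2 68 68
ROT      68 68 2
EQ       68 0
SWAP     0 68
SUB      -68
DUP      -68 -68
EQ       1
STORE 2  (empty)
LOAD 2   1
POP      (empty)
PUSH 4   4
NEG      -4
PUSH 11  -4 11
MUL      -44
PUSH -3  -44 -3
PUSH 10  -44 -3 10
SWAP     -44 10 -3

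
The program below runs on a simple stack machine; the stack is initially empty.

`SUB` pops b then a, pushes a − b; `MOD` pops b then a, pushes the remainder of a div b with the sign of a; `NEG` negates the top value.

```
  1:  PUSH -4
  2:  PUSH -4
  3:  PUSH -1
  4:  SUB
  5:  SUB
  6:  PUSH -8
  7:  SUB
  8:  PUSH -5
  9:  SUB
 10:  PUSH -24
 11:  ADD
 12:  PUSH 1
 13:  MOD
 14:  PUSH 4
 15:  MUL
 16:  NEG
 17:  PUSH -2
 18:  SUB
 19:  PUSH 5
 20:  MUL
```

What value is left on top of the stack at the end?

PUSH -4  : [-4]
PUSH -4  : [-4, -4]
PUSH -1  : [-4, -4, -1]
SUB      : [-4, -3]
SUB      : [-1]
PUSH -8  : [-1, -8]
SUB      : [7]
PUSH -5  : [7, -5]
SUB      : [12]
PUSH -24 : [12, -24]
ADD      : [-12]
PUSH 1   : [-12, 1]
MOD      : [0]
PUSH 4   : [0, 4]
MUL      : [0]
NEG      : [0]
PUSH -2  : [0, -2]
SUB      : [2]
PUSH 5   : [2, 5]
MUL      : [10]

10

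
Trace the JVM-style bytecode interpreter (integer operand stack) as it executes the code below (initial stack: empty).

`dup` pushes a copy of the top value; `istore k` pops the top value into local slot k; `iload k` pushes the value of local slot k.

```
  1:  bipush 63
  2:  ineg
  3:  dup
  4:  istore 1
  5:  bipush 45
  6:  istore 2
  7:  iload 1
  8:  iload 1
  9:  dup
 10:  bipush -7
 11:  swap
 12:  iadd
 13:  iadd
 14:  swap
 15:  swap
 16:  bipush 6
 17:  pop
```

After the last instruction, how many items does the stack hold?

bipush 63 → 63
ineg      → -63
dup       → -63 -63
istore 1  → -63
bipush 45 → -63 45
istore 2  → -63
iload 1   → -63 -63
iload 1   → -63 -63 -63
dup       → -63 -63 -63 -63
bipush -7 → -63 -63 -63 -63 -7
swap      → -63 -63 -63 -7 -63
iadd      → -63 -63 -63 -70
iadd      → -63 -63 -133
swap      → -63 -133 -63
swap      → -63 -63 -133
bipush 6  → -63 -63 -133 6
pop       → -63 -63 -133

3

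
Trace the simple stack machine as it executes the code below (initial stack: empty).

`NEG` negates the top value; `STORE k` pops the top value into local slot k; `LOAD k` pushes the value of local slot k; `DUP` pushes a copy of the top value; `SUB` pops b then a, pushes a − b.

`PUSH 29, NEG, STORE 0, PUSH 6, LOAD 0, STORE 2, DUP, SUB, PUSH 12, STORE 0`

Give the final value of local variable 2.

-29

PUSH 29  29
NEG      -29
STORE 0  (empty)
PUSH 6   6
LOAD 0   6 -29
STORE 2  6
DUP      6 6
SUB      0
PUSH 12  0 12
STORE 0  0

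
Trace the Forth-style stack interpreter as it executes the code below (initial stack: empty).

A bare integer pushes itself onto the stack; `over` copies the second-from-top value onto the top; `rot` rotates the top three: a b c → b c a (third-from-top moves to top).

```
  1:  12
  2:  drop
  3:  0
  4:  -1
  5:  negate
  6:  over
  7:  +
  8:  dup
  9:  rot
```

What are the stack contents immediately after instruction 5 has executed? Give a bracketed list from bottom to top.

12      [12]
drop    []
0       [0]
-1      [0, -1]
negate  [0, 1]

[0, 1]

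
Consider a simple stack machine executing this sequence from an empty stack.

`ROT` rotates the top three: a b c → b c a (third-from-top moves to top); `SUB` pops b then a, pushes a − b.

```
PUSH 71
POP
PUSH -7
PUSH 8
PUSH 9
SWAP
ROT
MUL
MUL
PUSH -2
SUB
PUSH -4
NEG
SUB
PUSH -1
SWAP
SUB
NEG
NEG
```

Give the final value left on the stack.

505

PUSH 71  [71]
POP      []
PUSH -7  [-7]
PUSH 8   [-7, 8]
PUSH 9   [-7, 8, 9]
SWAP     [-7, 9, 8]
ROT      [9, 8, -7]
MUL      [9, -56]
MUL      [-504]
PUSH -2  [-504, -2]
SUB      [-502]
PUSH -4  [-502, -4]
NEG      [-502, 4]
SUB      [-506]
PUSH -1  [-506, -1]
SWAP     [-1, -506]
SUB      [505]
NEG      [-505]
NEG      [505]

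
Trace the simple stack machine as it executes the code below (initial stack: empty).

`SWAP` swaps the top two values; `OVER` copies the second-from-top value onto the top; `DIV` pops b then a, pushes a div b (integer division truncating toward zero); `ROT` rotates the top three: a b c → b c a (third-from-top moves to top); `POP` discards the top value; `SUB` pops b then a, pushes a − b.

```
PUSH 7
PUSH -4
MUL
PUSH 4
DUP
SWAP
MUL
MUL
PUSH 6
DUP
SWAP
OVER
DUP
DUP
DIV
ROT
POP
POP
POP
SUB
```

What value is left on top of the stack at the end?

-454

PUSH 7   7
PUSH -4  7 -4
MUL      -28
PUSH 4   -28 4
DUP      -28 4 4
SWAP     -28 4 4
MUL      -28 16
MUL      -448
PUSH 6   -448 6
DUP      -448 6 6
SWAP     -448 6 6
OVER     -448 6 6 6
DUP      -448 6 6 6 6
DUP      -448 6 6 6 6 6
DIV      -448 6 6 6 1
ROT      -448 6 6 1 6
POP      -448 6 6 1
POP      -448 6 6
POP      -448 6
SUB      -454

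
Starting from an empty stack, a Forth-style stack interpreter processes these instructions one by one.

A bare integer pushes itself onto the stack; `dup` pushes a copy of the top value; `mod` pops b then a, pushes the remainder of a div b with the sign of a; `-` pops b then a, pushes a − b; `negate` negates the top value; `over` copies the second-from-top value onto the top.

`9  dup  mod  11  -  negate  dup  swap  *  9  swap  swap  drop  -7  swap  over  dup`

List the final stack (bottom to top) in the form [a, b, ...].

9      -> [9]
dup    -> [9, 9]
mod    -> [0]
11     -> [0, 11]
-      -> [-11]
negate -> [11]
dup    -> [11, 11]
swap   -> [11, 11]
*      -> [121]
9      -> [121, 9]
swap   -> [9, 121]
swap   -> [121, 9]
drop   -> [121]
-7     -> [121, -7]
swap   -> [-7, 121]
over   -> [-7, 121, -7]
dup    -> [-7, 121, -7, -7]

[-7, 121, -7, -7]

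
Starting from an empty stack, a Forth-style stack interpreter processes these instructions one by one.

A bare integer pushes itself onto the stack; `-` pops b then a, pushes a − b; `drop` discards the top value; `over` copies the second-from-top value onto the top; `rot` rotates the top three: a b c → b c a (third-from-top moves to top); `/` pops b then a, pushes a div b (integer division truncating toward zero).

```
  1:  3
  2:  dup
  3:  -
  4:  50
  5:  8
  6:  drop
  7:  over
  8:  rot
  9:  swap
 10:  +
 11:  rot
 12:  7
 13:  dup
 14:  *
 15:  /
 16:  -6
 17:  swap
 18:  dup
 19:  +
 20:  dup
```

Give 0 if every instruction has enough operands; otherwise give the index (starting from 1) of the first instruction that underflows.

11

3    -> 3
dup  -> 3 3
-    -> 0
50   -> 0 50
8    -> 0 50 8
drop -> 0 50
over -> 0 50 0
rot  -> 50 0 0
swap -> 50 0 0
+    -> 50 0
rot  — needs 3 operands, stack has 2 → underflow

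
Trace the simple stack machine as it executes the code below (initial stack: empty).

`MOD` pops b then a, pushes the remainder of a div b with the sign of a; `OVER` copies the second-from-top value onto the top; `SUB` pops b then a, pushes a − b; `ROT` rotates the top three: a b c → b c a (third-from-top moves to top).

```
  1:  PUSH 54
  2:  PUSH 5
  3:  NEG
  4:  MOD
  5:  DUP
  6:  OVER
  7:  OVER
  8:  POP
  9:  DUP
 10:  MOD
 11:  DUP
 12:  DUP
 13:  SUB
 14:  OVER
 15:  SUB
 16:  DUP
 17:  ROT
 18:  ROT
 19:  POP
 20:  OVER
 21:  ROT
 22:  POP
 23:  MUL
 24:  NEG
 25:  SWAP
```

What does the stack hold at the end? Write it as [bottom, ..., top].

[4, 0, 4]

PUSH 54 : [54]
PUSH 5  : [54, 5]
NEG     : [54, -5]
MOD     : [4]
DUP     : [4, 4]
OVER    : [4, 4, 4]
OVER    : [4, 4, 4, 4]
POP     : [4, 4, 4]
DUP     : [4, 4, 4, 4]
MOD     : [4, 4, 0]
DUP     : [4, 4, 0, 0]
DUP     : [4, 4, 0, 0, 0]
SUB     : [4, 4, 0, 0]
OVER    : [4, 4, 0, 0, 0]
SUB     : [4, 4, 0, 0]
DUP     : [4, 4, 0, 0, 0]
ROT     : [4, 4, 0, 0, 0]
ROT     : [4, 4, 0, 0, 0]
POP     : [4, 4, 0, 0]
OVER    : [4, 4, 0, 0, 0]
ROT     : [4, 4, 0, 0, 0]
POP     : [4, 4, 0, 0]
MUL     : [4, 4, 0]
NEG     : [4, 4, 0]
SWAP    : [4, 0, 4]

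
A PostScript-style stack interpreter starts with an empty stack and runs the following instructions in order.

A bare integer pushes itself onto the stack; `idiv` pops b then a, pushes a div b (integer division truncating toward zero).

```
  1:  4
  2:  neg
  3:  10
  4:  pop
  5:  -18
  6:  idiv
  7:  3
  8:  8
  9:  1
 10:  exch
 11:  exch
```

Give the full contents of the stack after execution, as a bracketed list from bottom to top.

4    -> [4]
neg  -> [-4]
10   -> [-4, 10]
pop  -> [-4]
-18  -> [-4, -18]
idiv -> [0]
3    -> [0, 3]
8    -> [0, 3, 8]
1    -> [0, 3, 8, 1]
exch -> [0, 3, 1, 8]
exch -> [0, 3, 8, 1]

[0, 3, 8, 1]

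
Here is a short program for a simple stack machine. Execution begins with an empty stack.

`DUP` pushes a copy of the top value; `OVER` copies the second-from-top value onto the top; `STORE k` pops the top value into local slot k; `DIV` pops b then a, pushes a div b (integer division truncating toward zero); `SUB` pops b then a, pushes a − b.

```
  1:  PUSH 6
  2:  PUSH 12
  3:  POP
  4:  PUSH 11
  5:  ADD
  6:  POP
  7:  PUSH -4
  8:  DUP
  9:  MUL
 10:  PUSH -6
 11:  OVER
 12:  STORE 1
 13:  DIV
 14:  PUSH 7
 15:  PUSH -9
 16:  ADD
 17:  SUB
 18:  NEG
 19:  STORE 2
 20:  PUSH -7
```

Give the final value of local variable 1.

16

PUSH 6   6
PUSH 12  6 12
POP      6
PUSH 11  6 11
ADD      17
POP      (empty)
PUSH -4  -4
DUP      -4 -4
MUL      16
PUSH -6  16 -6
OVER     16 -6 16
STORE 1  16 -6
DIV      -2
PUSH 7   -2 7
PUSH -9  -2 7 -9
ADD      -2 -2
SUB      0
NEG      0
STORE 2  (empty)
PUSH -7  -7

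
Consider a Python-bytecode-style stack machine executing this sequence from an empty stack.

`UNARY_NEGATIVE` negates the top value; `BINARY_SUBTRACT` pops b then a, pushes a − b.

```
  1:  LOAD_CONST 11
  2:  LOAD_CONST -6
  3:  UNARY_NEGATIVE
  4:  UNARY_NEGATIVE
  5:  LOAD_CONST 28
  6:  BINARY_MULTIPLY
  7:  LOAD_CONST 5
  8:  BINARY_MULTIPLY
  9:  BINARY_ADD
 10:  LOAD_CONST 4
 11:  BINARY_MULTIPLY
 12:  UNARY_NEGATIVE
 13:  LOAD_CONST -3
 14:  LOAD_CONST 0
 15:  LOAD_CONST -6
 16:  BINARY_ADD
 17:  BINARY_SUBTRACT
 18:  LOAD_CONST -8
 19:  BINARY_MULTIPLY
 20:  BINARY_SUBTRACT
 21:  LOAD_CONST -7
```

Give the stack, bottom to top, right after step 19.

LOAD_CONST 11   : 11
LOAD_CONST -6   : 11 -6
UNARY_NEGATIVE  : 11 6
UNARY_NEGATIVE  : 11 -6
LOAD_CONST 28   : 11 -6 28
BINARY_MULTIPLY : 11 -168
LOAD_CONST 5    : 11 -168 5
BINARY_MULTIPLY : 11 -840
BINARY_ADD      : -829
LOAD_CONST 4    : -829 4
BINARY_MULTIPLY : -3316
UNARY_NEGATIVE  : 3316
LOAD_CONST -3   : 3316 -3
LOAD_CONST 0    : 3316 -3 0
LOAD_CONST -6   : 3316 -3 0 -6
BINARY_ADD      : 3316 -3 -6
BINARY_SUBTRACT : 3316 3
LOAD_CONST -8   : 3316 3 -8
BINARY_MULTIPLY : 3316 -24

[3316, -24]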